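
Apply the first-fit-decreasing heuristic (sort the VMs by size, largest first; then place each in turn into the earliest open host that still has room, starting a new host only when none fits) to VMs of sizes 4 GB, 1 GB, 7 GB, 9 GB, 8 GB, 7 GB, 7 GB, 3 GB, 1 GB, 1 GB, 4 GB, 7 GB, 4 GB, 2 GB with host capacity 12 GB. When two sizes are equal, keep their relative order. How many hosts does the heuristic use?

Sorted descending: 9, 8, 7, 7, 7, 7, 4, 4, 4, 3, 2, 1, 1, 1.
  9 → host 1 (new)  [load 9/12]
  8 → host 2 (new)  [load 8/12]
  7 → host 3 (new)  [load 7/12]
  7 → host 4 (new)  [load 7/12]
  7 → host 5 (new)  [load 7/12]
  7 → host 6 (new)  [load 7/12]
  4 → host 2  [load 12/12]
  4 → host 3  [load 11/12]
  4 → host 4  [load 11/12]
  3 → host 1  [load 12/12]
  2 → host 5  [load 9/12]
  1 → host 3  [load 12/12]
  1 → host 4  [load 12/12]
  1 → host 5  [load 10/12]
6 hosts opened.

6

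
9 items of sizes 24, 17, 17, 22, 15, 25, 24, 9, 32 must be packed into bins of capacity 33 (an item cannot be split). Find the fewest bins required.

Total = 32 + 25 + 24 + 24 + 22 + 17 + 17 + 15 + 9 = 185.
Lower bound: ⌈185/33⌉ = 6 bins.
Also, 7 items each exceed 33/2, and no two of those can share a bin, so at least 7 bins are needed.
A packing using 7 bins:
  bin 1: 32 = 32
  bin 2: 25 = 25
  bin 3: 24 + 9 = 33
  bin 4: 24 = 24
  bin 5: 22 = 22
  bin 6: 17 + 15 = 32
  bin 7: 17 = 17
This matches the lower bound, so 7 is optimal.

7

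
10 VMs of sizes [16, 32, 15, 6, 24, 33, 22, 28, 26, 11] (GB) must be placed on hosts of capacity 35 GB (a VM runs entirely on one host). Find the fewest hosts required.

Total = 33 + 32 + 28 + 26 + 24 + 22 + 16 + 15 + 11 + 6 = 213 GB.
Lower bound: ⌈213/35⌉ = 7 hosts.
A packing using 7 hosts:
  host 1: 33 = 33
  host 2: 32 = 32
  host 3: 28 + 6 = 34
  host 4: 26 = 26
  host 5: 24 + 11 = 35
  host 6: 22 = 22
  host 7: 16 + 15 = 31
This matches the lower bound, so 7 is optimal.

7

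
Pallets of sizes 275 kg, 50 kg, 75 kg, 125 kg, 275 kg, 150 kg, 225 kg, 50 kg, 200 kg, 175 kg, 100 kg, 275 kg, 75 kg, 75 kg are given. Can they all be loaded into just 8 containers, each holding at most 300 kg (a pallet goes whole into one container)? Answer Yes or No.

Yes

A valid assignment using 8 containers:
  container 1: 275 = 275
  container 2: 275 = 275
  container 3: 275 = 275
  container 4: 225 + 75 = 300
  container 5: 200 + 100 = 300
  container 6: 175 + 125 = 300
  container 7: 150 + 75 + 75 = 300
  container 8: 50 + 50 = 100
Every load is within 300 kg, so 8 containers suffice.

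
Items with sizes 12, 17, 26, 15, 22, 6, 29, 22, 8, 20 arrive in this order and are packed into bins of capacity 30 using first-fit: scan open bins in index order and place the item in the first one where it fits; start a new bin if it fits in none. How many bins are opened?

  12 → bin 1 (new)  [load 12/30]
  17 → bin 1  [load 29/30]
  26 → bin 2 (new)  [load 26/30]
  15 → bin 3 (new)  [load 15/30]
  22 → bin 4 (new)  [load 22/30]
  6 → bin 3  [load 21/30]
  29 → bin 5 (new)  [load 29/30]
  22 → bin 6 (new)  [load 22/30]
  8 → bin 3  [load 29/30]
  20 → bin 7 (new)  [load 20/30]
7 bins opened.

7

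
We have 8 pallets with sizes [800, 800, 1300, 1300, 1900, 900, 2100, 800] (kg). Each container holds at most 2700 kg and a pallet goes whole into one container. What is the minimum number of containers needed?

Total = 2100 + 1900 + 1300 + 1300 + 900 + 800 + 800 + 800 = 9900 kg.
Lower bound: ⌈9900/2700⌉ = 4 containers.
A packing using 4 containers:
  container 1: 2100 = 2100
  container 2: 1900 + 800 = 2700
  container 3: 1300 + 1300 = 2600
  container 4: 900 + 800 + 800 = 2500
This matches the lower bound, so 4 is optimal.

4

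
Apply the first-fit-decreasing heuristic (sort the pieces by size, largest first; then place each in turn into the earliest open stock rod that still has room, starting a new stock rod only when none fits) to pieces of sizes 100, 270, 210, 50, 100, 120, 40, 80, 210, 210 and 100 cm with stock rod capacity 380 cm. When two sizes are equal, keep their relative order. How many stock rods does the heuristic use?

Sorted descending: 270, 210, 210, 210, 120, 100, 100, 100, 80, 50, 40.
  270 → stock rod 1 (new)  [load 270/380]
  210 → stock rod 2 (new)  [load 210/380]
  210 → stock rod 3 (new)  [load 210/380]
  210 → stock rod 4 (new)  [load 210/380]
  120 → stock rod 2  [load 330/380]
  100 → stock rod 1  [load 370/380]
  100 → stock rod 3  [load 310/380]
  100 → stock rod 4  [load 310/380]
  80 → stock rod 5 (new)  [load 80/380]
  50 → stock rod 2  [load 380/380]
  40 → stock rod 3  [load 350/380]
5 stock rods opened.

5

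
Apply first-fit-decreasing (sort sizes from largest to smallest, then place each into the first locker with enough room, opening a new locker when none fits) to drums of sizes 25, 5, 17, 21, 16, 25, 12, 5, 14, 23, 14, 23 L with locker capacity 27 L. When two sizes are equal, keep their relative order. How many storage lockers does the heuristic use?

Sorted descending: 25, 25, 23, 23, 21, 17, 16, 14, 14, 12, 5, 5.
  25 → locker 1 (new)  [load 25/27]
  25 → locker 2 (new)  [load 25/27]
  23 → locker 3 (new)  [load 23/27]
  23 → locker 4 (new)  [load 23/27]
  21 → locker 5 (new)  [load 21/27]
  17 → locker 6 (new)  [load 17/27]
  16 → locker 7 (new)  [load 16/27]
  14 → locker 8 (new)  [load 14/27]
  14 → locker 9 (new)  [load 14/27]
  12 → locker 8  [load 26/27]
  5 → locker 5  [load 26/27]
  5 → locker 6  [load 22/27]
9 storage lockers opened.

9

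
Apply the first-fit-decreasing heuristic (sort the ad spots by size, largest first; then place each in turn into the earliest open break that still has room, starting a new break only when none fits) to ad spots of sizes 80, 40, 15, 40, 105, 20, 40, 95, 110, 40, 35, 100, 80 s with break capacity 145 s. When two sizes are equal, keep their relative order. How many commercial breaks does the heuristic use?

6

Sorted descending: 110, 105, 100, 95, 80, 80, 40, 40, 40, 40, 35, 20, 15.
  110 → break 1 (new)  [load 110/145]
  105 → break 2 (new)  [load 105/145]
  100 → break 3 (new)  [load 100/145]
  95 → break 4 (new)  [load 95/145]
  80 → break 5 (new)  [load 80/145]
  80 → break 6 (new)  [load 80/145]
  40 → break 2  [load 145/145]
  40 → break 3  [load 140/145]
  40 → break 4  [load 135/145]
  40 → break 5  [load 120/145]
  35 → break 1  [load 145/145]
  20 → break 5  [load 140/145]
  15 → break 6  [load 95/145]
6 commercial breaks opened.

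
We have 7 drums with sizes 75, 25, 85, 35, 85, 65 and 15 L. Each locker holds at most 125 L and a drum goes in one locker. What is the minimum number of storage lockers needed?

4

Total = 85 + 85 + 75 + 65 + 35 + 25 + 15 = 385 L.
Lower bound: ⌈385/125⌉ = 4 storage lockers.
A packing using 4 storage lockers:
  locker 1: 85 + 35 = 120
  locker 2: 85 + 25 + 15 = 125
  locker 3: 75 = 75
  locker 4: 65 = 65
This matches the lower bound, so 4 is optimal.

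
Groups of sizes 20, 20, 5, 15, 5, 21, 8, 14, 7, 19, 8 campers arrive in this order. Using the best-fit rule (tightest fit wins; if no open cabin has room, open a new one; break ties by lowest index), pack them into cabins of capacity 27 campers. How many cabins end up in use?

6

  20 → cabin 1 (new)  [load 20/27]
  20 → cabin 2 (new)  [load 20/27]
  5 → cabin 1  [load 25/27]
  15 → cabin 3 (new)  [load 15/27]
  5 → cabin 2  [load 25/27]
  21 → cabin 4 (new)  [load 21/27]
  8 → cabin 3  [load 23/27]
  14 → cabin 5 (new)  [load 14/27]
  7 → cabin 5  [load 21/27]
  19 → cabin 6 (new)  [load 19/27]
  8 → cabin 6  [load 27/27]
6 cabins opened.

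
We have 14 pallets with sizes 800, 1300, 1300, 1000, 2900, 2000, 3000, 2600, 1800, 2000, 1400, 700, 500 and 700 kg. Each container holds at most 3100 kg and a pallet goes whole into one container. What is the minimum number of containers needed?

Total = 3000 + 2900 + 2600 + 2000 + 2000 + 1800 + 1400 + 1300 + 1300 + 1000 + 800 + 700 + 700 + 500 = 22000 kg.
Lower bound: ⌈22000/3100⌉ = 8 containers.
A packing using 8 containers:
  container 1: 3000 = 3000
  container 2: 2900 = 2900
  container 3: 2600 + 500 = 3100
  container 4: 2000 + 1000 = 3000
  container 5: 2000 + 800 = 2800
  container 6: 1800 + 1300 = 3100
  container 7: 1400 + 1300 = 2700
  container 8: 700 + 700 = 1400
This matches the lower bound, so 8 is optimal.

8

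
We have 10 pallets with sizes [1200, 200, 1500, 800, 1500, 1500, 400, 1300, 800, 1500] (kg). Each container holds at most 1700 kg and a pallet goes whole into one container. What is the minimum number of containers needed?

Total = 1500 + 1500 + 1500 + 1500 + 1300 + 1200 + 800 + 800 + 400 + 200 = 10700 kg.
Lower bound: ⌈10700/1700⌉ = 7 containers.
A packing using 7 containers:
  container 1: 1500 + 200 = 1700
  container 2: 1500 = 1500
  container 3: 1500 = 1500
  container 4: 1500 = 1500
  container 5: 1300 + 400 = 1700
  container 6: 1200 = 1200
  container 7: 800 + 800 = 1600
This matches the lower bound, so 7 is optimal.

7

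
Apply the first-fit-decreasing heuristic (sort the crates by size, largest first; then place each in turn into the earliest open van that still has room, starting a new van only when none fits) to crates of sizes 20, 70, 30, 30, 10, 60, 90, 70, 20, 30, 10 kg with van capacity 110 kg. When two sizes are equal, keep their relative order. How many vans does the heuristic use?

Sorted descending: 90, 70, 70, 60, 30, 30, 30, 20, 20, 10, 10.
  90 → van 1 (new)  [load 90/110]
  70 → van 2 (new)  [load 70/110]
  70 → van 3 (new)  [load 70/110]
  60 → van 4 (new)  [load 60/110]
  30 → van 2  [load 100/110]
  30 → van 3  [load 100/110]
  30 → van 4  [load 90/110]
  20 → van 1  [load 110/110]
  20 → van 4  [load 110/110]
  10 → van 2  [load 110/110]
  10 → van 3  [load 110/110]
4 vans opened.

4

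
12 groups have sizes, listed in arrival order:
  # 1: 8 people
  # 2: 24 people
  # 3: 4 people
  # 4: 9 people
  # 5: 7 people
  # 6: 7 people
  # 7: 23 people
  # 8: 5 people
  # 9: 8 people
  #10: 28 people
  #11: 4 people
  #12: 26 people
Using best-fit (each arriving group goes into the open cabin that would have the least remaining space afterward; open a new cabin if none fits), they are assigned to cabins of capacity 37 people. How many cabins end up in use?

5

  8 → cabin 1 (new)  [load 8/37]
  24 → cabin 1  [load 32/37]
  4 → cabin 1  [load 36/37]
  9 → cabin 2 (new)  [load 9/37]
  7 → cabin 2  [load 16/37]
  7 → cabin 2  [load 23/37]
  23 → cabin 3 (new)  [load 23/37]
  5 → cabin 2  [load 28/37]
  8 → cabin 2  [load 36/37]
  28 → cabin 4 (new)  [load 28/37]
  4 → cabin 4  [load 32/37]
  26 → cabin 5 (new)  [load 26/37]
5 cabins opened.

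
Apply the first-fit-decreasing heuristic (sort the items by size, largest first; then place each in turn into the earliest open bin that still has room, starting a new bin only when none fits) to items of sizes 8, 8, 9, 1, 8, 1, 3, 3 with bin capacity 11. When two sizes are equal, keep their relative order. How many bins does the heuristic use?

4

Sorted descending: 9, 8, 8, 8, 3, 3, 1, 1.
  9 → bin 1 (new)  [load 9/11]
  8 → bin 2 (new)  [load 8/11]
  8 → bin 3 (new)  [load 8/11]
  8 → bin 4 (new)  [load 8/11]
  3 → bin 2  [load 11/11]
  3 → bin 3  [load 11/11]
  1 → bin 1  [load 10/11]
  1 → bin 1  [load 11/11]
4 bins opened.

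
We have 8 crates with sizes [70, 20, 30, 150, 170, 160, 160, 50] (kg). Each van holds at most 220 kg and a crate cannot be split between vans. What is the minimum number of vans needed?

4

Total = 170 + 160 + 160 + 150 + 70 + 50 + 30 + 20 = 810 kg.
Lower bound: ⌈810/220⌉ = 4 vans.
A packing using 4 vans:
  van 1: 170 + 50 = 220
  van 2: 160 + 30 + 20 = 210
  van 3: 160 = 160
  van 4: 150 + 70 = 220
This matches the lower bound, so 4 is optimal.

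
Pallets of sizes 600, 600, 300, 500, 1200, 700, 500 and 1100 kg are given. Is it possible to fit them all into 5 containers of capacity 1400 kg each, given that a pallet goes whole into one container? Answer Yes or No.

Yes

A valid assignment using 5 containers:
  container 1: 1200 = 1200
  container 2: 1100 + 300 = 1400
  container 3: 700 + 600 = 1300
  container 4: 600 + 500 = 1100
  container 5: 500 = 500
Every load is within 1400 kg, so 5 containers suffice.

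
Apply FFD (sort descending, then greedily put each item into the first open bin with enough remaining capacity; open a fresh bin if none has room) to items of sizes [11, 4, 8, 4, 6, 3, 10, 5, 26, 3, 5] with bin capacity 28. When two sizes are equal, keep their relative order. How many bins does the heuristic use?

4

Sorted descending: 26, 11, 10, 8, 6, 5, 5, 4, 4, 3, 3.
  26 → bin 1 (new)  [load 26/28]
  11 → bin 2 (new)  [load 11/28]
  10 → bin 2  [load 21/28]
  8 → bin 3 (new)  [load 8/28]
  6 → bin 2  [load 27/28]
  5 → bin 3  [load 13/28]
  5 → bin 3  [load 18/28]
  4 → bin 3  [load 22/28]
  4 → bin 3  [load 26/28]
  3 → bin 4 (new)  [load 3/28]
  3 → bin 4  [load 6/28]
4 bins opened.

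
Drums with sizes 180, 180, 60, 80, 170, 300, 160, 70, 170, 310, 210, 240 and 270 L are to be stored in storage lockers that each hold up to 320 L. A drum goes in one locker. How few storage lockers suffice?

10

Total = 310 + 300 + 270 + 240 + 210 + 180 + 180 + 170 + 170 + 160 + 80 + 70 + 60 = 2400 L.
Lower bound: ⌈2400/320⌉ = 8 storage lockers.
Also, 9 drums each exceed 160 L, and no two of those can share a locker, so at least 9 storage lockers are needed.
A packing using 10 storage lockers:
  locker 1: 310 = 310
  locker 2: 300 = 300
  locker 3: 270 = 270
  locker 4: 240 + 80 = 320
  locker 5: 210 + 70 = 280
  locker 6: 180 + 60 = 240
  locker 7: 180 = 180
  locker 8: 170 = 170
  locker 9: 170 = 170
  locker 10: 160 = 160
No arrangement into 9 storage lockers stays within capacity, so 10 is optimal.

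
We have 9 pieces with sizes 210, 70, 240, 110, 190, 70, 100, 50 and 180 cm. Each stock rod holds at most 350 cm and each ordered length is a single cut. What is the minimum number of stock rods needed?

4

Total = 240 + 210 + 190 + 180 + 110 + 100 + 70 + 70 + 50 = 1220 cm.
Lower bound: ⌈1220/350⌉ = 4 stock rods.
A packing using 4 stock rods:
  stock rod 1: 240 + 110 = 350
  stock rod 2: 210 + 100 = 310
  stock rod 3: 190 + 70 + 70 = 330
  stock rod 4: 180 + 50 = 230
This matches the lower bound, so 4 is optimal.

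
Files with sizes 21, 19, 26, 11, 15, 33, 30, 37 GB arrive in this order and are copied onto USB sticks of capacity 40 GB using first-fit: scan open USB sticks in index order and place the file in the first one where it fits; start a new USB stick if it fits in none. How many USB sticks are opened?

  21 → USB stick 1 (new)  [load 21/40]
  19 → USB stick 1  [load 40/40]
  26 → USB stick 2 (new)  [load 26/40]
  11 → USB stick 2  [load 37/40]
  15 → USB stick 3 (new)  [load 15/40]
  33 → USB stick 4 (new)  [load 33/40]
  30 → USB stick 5 (new)  [load 30/40]
  37 → USB stick 6 (new)  [load 37/40]
6 USB sticks opened.

6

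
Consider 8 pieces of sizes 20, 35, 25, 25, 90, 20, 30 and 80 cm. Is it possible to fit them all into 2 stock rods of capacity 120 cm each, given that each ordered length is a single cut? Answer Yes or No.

No

Total = 325 cm; ⌈325/120⌉ = 3.
At least 3 stock rods are required, but only 2 are allowed.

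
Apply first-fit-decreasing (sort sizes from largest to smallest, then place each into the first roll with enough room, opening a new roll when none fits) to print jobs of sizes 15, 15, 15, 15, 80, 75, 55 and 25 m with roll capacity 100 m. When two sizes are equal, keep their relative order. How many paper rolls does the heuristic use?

Sorted descending: 80, 75, 55, 25, 15, 15, 15, 15.
  80 → roll 1 (new)  [load 80/100]
  75 → roll 2 (new)  [load 75/100]
  55 → roll 3 (new)  [load 55/100]
  25 → roll 2  [load 100/100]
  15 → roll 1  [load 95/100]
  15 → roll 3  [load 70/100]
  15 → roll 3  [load 85/100]
  15 → roll 3  [load 100/100]
3 paper rolls opened.

3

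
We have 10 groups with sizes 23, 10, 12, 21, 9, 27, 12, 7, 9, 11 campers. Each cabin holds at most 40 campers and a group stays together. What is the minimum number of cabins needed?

4

Total = 27 + 23 + 21 + 12 + 12 + 11 + 10 + 9 + 9 + 7 = 141 campers.
Lower bound: ⌈141/40⌉ = 4 cabins.
A packing using 4 cabins:
  cabin 1: 27 + 12 = 39
  cabin 2: 23 + 12 = 35
  cabin 3: 21 + 11 + 7 = 39
  cabin 4: 10 + 9 + 9 = 28
This matches the lower bound, so 4 is optimal.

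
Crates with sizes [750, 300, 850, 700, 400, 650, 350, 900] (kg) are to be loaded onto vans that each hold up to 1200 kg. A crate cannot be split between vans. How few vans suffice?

5

Total = 900 + 850 + 750 + 700 + 650 + 400 + 350 + 300 = 4900 kg.
Lower bound: ⌈4900/1200⌉ = 5 vans.
A packing using 5 vans:
  van 1: 900 + 300 = 1200
  van 2: 850 + 350 = 1200
  van 3: 750 + 400 = 1150
  van 4: 700 = 700
  van 5: 650 = 650
This matches the lower bound, so 5 is optimal.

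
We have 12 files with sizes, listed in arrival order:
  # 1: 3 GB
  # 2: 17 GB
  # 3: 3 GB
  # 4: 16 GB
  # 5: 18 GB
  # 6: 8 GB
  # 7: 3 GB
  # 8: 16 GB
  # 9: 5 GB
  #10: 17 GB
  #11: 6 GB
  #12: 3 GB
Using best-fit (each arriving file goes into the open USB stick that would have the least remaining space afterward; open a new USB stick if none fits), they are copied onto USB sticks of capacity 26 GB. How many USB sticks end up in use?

  3 → USB stick 1 (new)  [load 3/26]
  17 → USB stick 1  [load 20/26]
  3 → USB stick 1  [load 23/26]
  16 → USB stick 2 (new)  [load 16/26]
  18 → USB stick 3 (new)  [load 18/26]
  8 → USB stick 3  [load 26/26]
  3 → USB stick 1  [load 26/26]
  16 → USB stick 4 (new)  [load 16/26]
  5 → USB stick 2  [load 21/26]
  17 → USB stick 5 (new)  [load 17/26]
  6 → USB stick 5  [load 23/26]
  3 → USB stick 5  [load 26/26]
5 USB sticks opened.

5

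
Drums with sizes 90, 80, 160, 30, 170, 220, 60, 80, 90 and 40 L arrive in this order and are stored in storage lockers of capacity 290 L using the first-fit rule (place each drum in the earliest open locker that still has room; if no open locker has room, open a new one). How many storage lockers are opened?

  90 → locker 1 (new)  [load 90/290]
  80 → locker 1  [load 170/290]
  160 → locker 2 (new)  [load 160/290]
  30 → locker 1  [load 200/290]
  170 → locker 3 (new)  [load 170/290]
  220 → locker 4 (new)  [load 220/290]
  60 → locker 1  [load 260/290]
  80 → locker 2  [load 240/290]
  90 → locker 3  [load 260/290]
  40 → locker 2  [load 280/290]
4 storage lockers opened.

4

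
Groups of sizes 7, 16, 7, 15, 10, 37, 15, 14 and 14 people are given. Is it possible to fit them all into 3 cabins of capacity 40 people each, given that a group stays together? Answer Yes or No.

Total = 135 people; ⌈135/40⌉ = 4.
At least 4 cabins are required, but only 3 are allowed.

No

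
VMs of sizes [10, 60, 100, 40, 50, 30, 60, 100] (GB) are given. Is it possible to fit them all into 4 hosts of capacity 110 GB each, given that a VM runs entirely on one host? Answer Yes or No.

No

Total = 450 GB; ⌈450/110⌉ = 5.
At least 5 hosts are required, but only 4 are allowed.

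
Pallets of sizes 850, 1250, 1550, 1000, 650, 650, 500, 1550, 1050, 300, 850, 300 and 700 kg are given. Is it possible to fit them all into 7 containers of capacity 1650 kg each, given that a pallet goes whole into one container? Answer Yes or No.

No

Total = 11200 kg; ⌈11200/1650⌉ = 7.
The bound of 7 does not rule out 7, but exhaustive search shows no assignment into 7 containers of capacity 1650 kg exists — the minimum is 8.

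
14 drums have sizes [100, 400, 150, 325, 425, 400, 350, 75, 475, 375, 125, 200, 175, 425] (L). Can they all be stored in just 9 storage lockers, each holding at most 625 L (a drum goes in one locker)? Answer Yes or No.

A valid assignment using 8 storage lockers:
  locker 1: 475 + 150 = 625
  locker 2: 425 + 200 = 625
  locker 3: 425 + 175 = 600
  locker 4: 400 + 125 + 100 = 625
  locker 5: 400 + 75 = 475
  locker 6: 375 = 375
  locker 7: 350 = 350
  locker 8: 325 = 325
That uses only 8 ≤ 9, so 9 storage lockers are enough.

Yes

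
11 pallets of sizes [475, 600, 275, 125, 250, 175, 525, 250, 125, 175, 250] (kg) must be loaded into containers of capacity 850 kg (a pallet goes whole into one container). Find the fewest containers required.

4

Total = 600 + 525 + 475 + 275 + 250 + 250 + 250 + 175 + 175 + 125 + 125 = 3225 kg.
Lower bound: ⌈3225/850⌉ = 4 containers.
A packing using 4 containers:
  container 1: 600 + 250 = 850
  container 2: 525 + 275 = 800
  container 3: 475 + 250 + 125 = 850
  container 4: 250 + 175 + 175 + 125 = 725
This matches the lower bound, so 4 is optimal.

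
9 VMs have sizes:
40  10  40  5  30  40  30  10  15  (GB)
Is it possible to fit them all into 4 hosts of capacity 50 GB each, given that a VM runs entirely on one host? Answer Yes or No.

Total = 220 GB; ⌈220/50⌉ = 5.
At least 5 hosts are required, but only 4 are allowed.

No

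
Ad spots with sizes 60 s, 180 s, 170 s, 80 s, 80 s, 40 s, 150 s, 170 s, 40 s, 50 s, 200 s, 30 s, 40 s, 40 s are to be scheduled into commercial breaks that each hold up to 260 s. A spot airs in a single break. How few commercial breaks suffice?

Total = 200 + 180 + 170 + 170 + 150 + 80 + 80 + 60 + 50 + 40 + 40 + 40 + 40 + 30 = 1330 s.
Lower bound: ⌈1330/260⌉ = 6 commercial breaks.
A packing using 6 commercial breaks:
  break 1: 200 + 60 = 260
  break 2: 180 + 80 = 260
  break 3: 170 + 80 = 250
  break 4: 170 + 50 + 40 = 260
  break 5: 150 + 40 + 40 + 30 = 260
  break 6: 40 = 40
This matches the lower bound, so 6 is optimal.

6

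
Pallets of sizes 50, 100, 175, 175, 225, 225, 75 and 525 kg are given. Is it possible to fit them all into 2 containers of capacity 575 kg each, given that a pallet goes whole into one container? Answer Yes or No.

Total = 1550 kg; ⌈1550/575⌉ = 3.
At least 3 containers are required, but only 2 are allowed.

No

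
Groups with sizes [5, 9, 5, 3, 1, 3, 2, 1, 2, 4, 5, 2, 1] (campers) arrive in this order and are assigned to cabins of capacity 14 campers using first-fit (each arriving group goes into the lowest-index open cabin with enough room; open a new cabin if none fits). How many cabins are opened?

  5 → cabin 1 (new)  [load 5/14]
  9 → cabin 1  [load 14/14]
  5 → cabin 2 (new)  [load 5/14]
  3 → cabin 2  [load 8/14]
  1 → cabin 2  [load 9/14]
  3 → cabin 2  [load 12/14]
  2 → cabin 2  [load 14/14]
  1 → cabin 3 (new)  [load 1/14]
  2 → cabin 3  [load 3/14]
  4 → cabin 3  [load 7/14]
  5 → cabin 3  [load 12/14]
  2 → cabin 3  [load 14/14]
  1 → cabin 4 (new)  [load 1/14]
4 cabins opened.

4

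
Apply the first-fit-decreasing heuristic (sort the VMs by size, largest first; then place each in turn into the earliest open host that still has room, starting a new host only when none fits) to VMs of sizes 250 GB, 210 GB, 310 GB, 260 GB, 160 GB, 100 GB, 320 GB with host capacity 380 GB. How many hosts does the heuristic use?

Sorted descending: 320, 310, 260, 250, 210, 160, 100.
  320 → host 1 (new)  [load 320/380]
  310 → host 2 (new)  [load 310/380]
  260 → host 3 (new)  [load 260/380]
  250 → host 4 (new)  [load 250/380]
  210 → host 5 (new)  [load 210/380]
  160 → host 5  [load 370/380]
  100 → host 3  [load 360/380]
5 hosts opened.

5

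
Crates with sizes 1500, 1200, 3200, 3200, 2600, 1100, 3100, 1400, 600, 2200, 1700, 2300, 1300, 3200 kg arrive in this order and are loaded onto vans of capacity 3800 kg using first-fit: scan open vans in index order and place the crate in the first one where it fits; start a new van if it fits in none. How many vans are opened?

9

  1500 → van 1 (new)  [load 1500/3800]
  1200 → van 1  [load 2700/3800]
  3200 → van 2 (new)  [load 3200/3800]
  3200 → van 3 (new)  [load 3200/3800]
  2600 → van 4 (new)  [load 2600/3800]
  1100 → van 1  [load 3800/3800]
  3100 → van 5 (new)  [load 3100/3800]
  1400 → van 6 (new)  [load 1400/3800]
  600 → van 2  [load 3800/3800]
  2200 → van 6  [load 3600/3800]
  1700 → van 7 (new)  [load 1700/3800]
  2300 → van 8 (new)  [load 2300/3800]
  1300 → van 7  [load 3000/3800]
  3200 → van 9 (new)  [load 3200/3800]
9 vans opened.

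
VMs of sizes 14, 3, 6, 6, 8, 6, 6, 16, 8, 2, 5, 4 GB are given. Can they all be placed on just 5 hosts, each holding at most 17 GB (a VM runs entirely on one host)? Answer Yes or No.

No

Total = 84 GB; ⌈84/17⌉ = 5.
The bound of 5 does not rule out 5, but exhaustive search shows no assignment into 5 hosts of capacity 17 GB exists — the minimum is 6.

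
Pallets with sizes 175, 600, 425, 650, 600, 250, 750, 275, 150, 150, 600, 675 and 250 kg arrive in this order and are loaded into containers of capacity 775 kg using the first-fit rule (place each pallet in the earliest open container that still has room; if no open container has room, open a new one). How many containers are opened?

8

  175 → container 1 (new)  [load 175/775]
  600 → container 1  [load 775/775]
  425 → container 2 (new)  [load 425/775]
  650 → container 3 (new)  [load 650/775]
  600 → container 4 (new)  [load 600/775]
  250 → container 2  [load 675/775]
  750 → container 5 (new)  [load 750/775]
  275 → container 6 (new)  [load 275/775]
  150 → container 4  [load 750/775]
  150 → container 6  [load 425/775]
  600 → container 7 (new)  [load 600/775]
  675 → container 8 (new)  [load 675/775]
  250 → container 6  [load 675/775]
8 containers opened.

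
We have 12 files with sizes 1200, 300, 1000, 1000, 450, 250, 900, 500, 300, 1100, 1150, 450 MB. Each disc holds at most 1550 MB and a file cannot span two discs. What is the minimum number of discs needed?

Total = 1200 + 1150 + 1100 + 1000 + 1000 + 900 + 500 + 450 + 450 + 300 + 300 + 250 = 8600 MB.
Lower bound: ⌈8600/1550⌉ = 6 discs.
A packing using 6 discs:
  disc 1: 1200 + 300 = 1500
  disc 2: 1150 + 300 = 1450
  disc 3: 1100 + 450 = 1550
  disc 4: 1000 + 500 = 1500
  disc 5: 1000 + 450 = 1450
  disc 6: 900 + 250 = 1150
This matches the lower bound, so 6 is optimal.

6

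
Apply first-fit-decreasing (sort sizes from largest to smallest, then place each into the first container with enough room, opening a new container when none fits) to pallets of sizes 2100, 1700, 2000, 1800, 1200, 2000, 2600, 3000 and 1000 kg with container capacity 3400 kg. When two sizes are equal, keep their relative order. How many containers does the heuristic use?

7

Sorted descending: 3000, 2600, 2100, 2000, 2000, 1800, 1700, 1200, 1000.
  3000 → container 1 (new)  [load 3000/3400]
  2600 → container 2 (new)  [load 2600/3400]
  2100 → container 3 (new)  [load 2100/3400]
  2000 → container 4 (new)  [load 2000/3400]
  2000 → container 5 (new)  [load 2000/3400]
  1800 → container 6 (new)  [load 1800/3400]
  1700 → container 7 (new)  [load 1700/3400]
  1200 → container 3  [load 3300/3400]
  1000 → container 4  [load 3000/3400]
7 containers opened.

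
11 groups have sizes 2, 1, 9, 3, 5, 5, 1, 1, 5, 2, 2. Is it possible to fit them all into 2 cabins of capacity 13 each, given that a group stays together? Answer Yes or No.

Total = 36; ⌈36/13⌉ = 3.
At least 3 cabins are required, but only 2 are allowed.

No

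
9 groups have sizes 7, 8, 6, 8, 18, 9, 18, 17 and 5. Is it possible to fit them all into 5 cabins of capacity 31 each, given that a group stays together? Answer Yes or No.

Yes

A valid assignment using 4 cabins:
  cabin 1: 18 + 9 = 27
  cabin 2: 18 + 8 + 5 = 31
  cabin 3: 17 + 8 + 6 = 31
  cabin 4: 7 = 7
That uses only 4 ≤ 5, so 5 cabins are enough.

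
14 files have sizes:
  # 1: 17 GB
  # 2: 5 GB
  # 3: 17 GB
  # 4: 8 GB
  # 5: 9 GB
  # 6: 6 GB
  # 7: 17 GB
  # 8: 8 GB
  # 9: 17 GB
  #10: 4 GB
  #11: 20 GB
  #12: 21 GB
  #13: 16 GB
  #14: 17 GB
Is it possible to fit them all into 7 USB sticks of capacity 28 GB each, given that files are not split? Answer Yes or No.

Total = 182 GB; ⌈182/28⌉ = 7.
8 files each exceed half the capacity and cannot share a USB stick, forcing at least 8 USB sticks.
At least 8 USB sticks are required, but only 7 are allowed.

No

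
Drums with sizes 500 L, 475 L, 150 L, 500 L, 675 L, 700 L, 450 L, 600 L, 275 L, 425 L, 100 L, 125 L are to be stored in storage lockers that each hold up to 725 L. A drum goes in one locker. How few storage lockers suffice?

Total = 700 + 675 + 600 + 500 + 500 + 475 + 450 + 425 + 275 + 150 + 125 + 100 = 4975 L.
Lower bound: ⌈4975/725⌉ = 7 storage lockers.
Also, 8 drums each exceed 725/2 L, and no two of those can share a locker, so at least 8 storage lockers are needed.
A packing using 8 storage lockers:
  locker 1: 700 = 700
  locker 2: 675 = 675
  locker 3: 600 + 125 = 725
  locker 4: 500 + 150 = 650
  locker 5: 500 + 100 = 600
  locker 6: 475 = 475
  locker 7: 450 + 275 = 725
  locker 8: 425 = 425
This matches the lower bound, so 8 is optimal.

8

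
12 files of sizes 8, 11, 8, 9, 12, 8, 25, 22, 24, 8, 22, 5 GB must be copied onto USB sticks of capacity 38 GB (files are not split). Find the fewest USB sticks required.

Total = 25 + 24 + 22 + 22 + 12 + 11 + 9 + 8 + 8 + 8 + 8 + 5 = 162 GB.
Lower bound: ⌈162/38⌉ = 5 USB sticks.
A packing using 5 USB sticks:
  USB stick 1: 25 + 12 = 37
  USB stick 2: 24 + 11 = 35
  USB stick 3: 22 + 9 + 5 = 36
  USB stick 4: 22 + 8 + 8 = 38
  USB stick 5: 8 + 8 = 16
This matches the lower bound, so 5 is optimal.

5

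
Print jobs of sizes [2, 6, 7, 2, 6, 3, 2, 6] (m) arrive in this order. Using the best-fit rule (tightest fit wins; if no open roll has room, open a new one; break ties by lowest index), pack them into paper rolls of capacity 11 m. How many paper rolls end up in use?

4

  2 → roll 1 (new)  [load 2/11]
  6 → roll 1  [load 8/11]
  7 → roll 2 (new)  [load 7/11]
  2 → roll 1  [load 10/11]
  6 → roll 3 (new)  [load 6/11]
  3 → roll 2  [load 10/11]
  2 → roll 3  [load 8/11]
  6 → roll 4 (new)  [load 6/11]
4 paper rolls opened.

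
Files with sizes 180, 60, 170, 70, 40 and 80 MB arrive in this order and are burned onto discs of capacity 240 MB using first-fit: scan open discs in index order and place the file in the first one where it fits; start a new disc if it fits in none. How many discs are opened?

3

  180 → disc 1 (new)  [load 180/240]
  60 → disc 1  [load 240/240]
  170 → disc 2 (new)  [load 170/240]
  70 → disc 2  [load 240/240]
  40 → disc 3 (new)  [load 40/240]
  80 → disc 3  [load 120/240]
3 discs opened.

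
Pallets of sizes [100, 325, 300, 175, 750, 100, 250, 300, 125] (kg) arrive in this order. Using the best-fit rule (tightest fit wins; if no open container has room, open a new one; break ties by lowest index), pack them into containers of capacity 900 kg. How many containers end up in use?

  100 → container 1 (new)  [load 100/900]
  325 → container 1  [load 425/900]
  300 → container 1  [load 725/900]
  175 → container 1  [load 900/900]
  750 → container 2 (new)  [load 750/900]
  100 → container 2  [load 850/900]
  250 → container 3 (new)  [load 250/900]
  300 → container 3  [load 550/900]
  125 → container 3  [load 675/900]
3 containers opened.

3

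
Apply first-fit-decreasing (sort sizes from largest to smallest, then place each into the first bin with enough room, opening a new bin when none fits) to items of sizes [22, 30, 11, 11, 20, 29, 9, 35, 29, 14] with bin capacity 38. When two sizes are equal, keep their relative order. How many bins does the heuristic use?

Sorted descending: 35, 30, 29, 29, 22, 20, 14, 11, 11, 9.
  35 → bin 1 (new)  [load 35/38]
  30 → bin 2 (new)  [load 30/38]
  29 → bin 3 (new)  [load 29/38]
  29 → bin 4 (new)  [load 29/38]
  22 → bin 5 (new)  [load 22/38]
  20 → bin 6 (new)  [load 20/38]
  14 → bin 5  [load 36/38]
  11 → bin 6  [load 31/38]
  11 → bin 7 (new)  [load 11/38]
  9 → bin 3  [load 38/38]
7 bins opened.

7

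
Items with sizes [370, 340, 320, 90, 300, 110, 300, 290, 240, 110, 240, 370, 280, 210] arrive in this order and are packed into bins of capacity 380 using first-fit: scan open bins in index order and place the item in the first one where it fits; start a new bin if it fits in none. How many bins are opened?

  370 → bin 1 (new)  [load 370/380]
  340 → bin 2 (new)  [load 340/380]
  320 → bin 3 (new)  [load 320/380]
  90 → bin 4 (new)  [load 90/380]
  300 → bin 5 (new)  [load 300/380]
  110 → bin 4  [load 200/380]
  300 → bin 6 (new)  [load 300/380]
  290 → bin 7 (new)  [load 290/380]
  240 → bin 8 (new)  [load 240/380]
  110 → bin 4  [load 310/380]
  240 → bin 9 (new)  [load 240/380]
  370 → bin 10 (new)  [load 370/380]
  280 → bin 11 (new)  [load 280/380]
  210 → bin 12 (new)  [load 210/380]
12 bins opened.

12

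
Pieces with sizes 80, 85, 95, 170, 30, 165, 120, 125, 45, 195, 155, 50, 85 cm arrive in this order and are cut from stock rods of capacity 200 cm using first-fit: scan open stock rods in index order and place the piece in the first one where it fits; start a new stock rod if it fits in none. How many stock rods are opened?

9

  80 → stock rod 1 (new)  [load 80/200]
  85 → stock rod 1  [load 165/200]
  95 → stock rod 2 (new)  [load 95/200]
  170 → stock rod 3 (new)  [load 170/200]
  30 → stock rod 1  [load 195/200]
  165 → stock rod 4 (new)  [load 165/200]
  120 → stock rod 5 (new)  [load 120/200]
  125 → stock rod 6 (new)  [load 125/200]
  45 → stock rod 2  [load 140/200]
  195 → stock rod 7 (new)  [load 195/200]
  155 → stock rod 8 (new)  [load 155/200]
  50 → stock rod 2  [load 190/200]
  85 → stock rod 9 (new)  [load 85/200]
9 stock rods opened.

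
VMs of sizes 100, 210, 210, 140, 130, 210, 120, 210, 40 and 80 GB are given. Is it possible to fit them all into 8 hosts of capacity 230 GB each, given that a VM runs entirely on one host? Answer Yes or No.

A valid assignment using 7 hosts:
  host 1: 210 = 210
  host 2: 210 = 210
  host 3: 210 = 210
  host 4: 210 = 210
  host 5: 140 + 80 = 220
  host 6: 130 + 100 = 230
  host 7: 120 + 40 = 160
That uses only 7 ≤ 8, so 8 hosts are enough.

Yes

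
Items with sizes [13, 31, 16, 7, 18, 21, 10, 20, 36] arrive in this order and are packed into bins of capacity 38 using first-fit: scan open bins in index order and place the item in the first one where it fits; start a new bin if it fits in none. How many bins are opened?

  13 → bin 1 (new)  [load 13/38]
  31 → bin 2 (new)  [load 31/38]
  16 → bin 1  [load 29/38]
  7 → bin 1  [load 36/38]
  18 → bin 3 (new)  [load 18/38]
  21 → bin 4 (new)  [load 21/38]
  10 → bin 3  [load 28/38]
  20 → bin 5 (new)  [load 20/38]
  36 → bin 6 (new)  [load 36/38]
6 bins opened.

6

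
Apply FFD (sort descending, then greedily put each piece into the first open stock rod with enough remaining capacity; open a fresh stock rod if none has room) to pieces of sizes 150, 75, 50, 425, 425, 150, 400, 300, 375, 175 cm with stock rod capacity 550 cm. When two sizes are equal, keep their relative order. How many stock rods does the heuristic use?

Sorted descending: 425, 425, 400, 375, 300, 175, 150, 150, 75, 50.
  425 → stock rod 1 (new)  [load 425/550]
  425 → stock rod 2 (new)  [load 425/550]
  400 → stock rod 3 (new)  [load 400/550]
  375 → stock rod 4 (new)  [load 375/550]
  300 → stock rod 5 (new)  [load 300/550]
  175 → stock rod 4  [load 550/550]
  150 → stock rod 3  [load 550/550]
  150 → stock rod 5  [load 450/550]
  75 → stock rod 1  [load 500/550]
  50 → stock rod 1  [load 550/550]
5 stock rods opened.

5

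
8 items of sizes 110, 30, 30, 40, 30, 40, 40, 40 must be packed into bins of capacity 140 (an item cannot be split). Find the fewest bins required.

3

Total = 110 + 40 + 40 + 40 + 40 + 30 + 30 + 30 = 360.
Lower bound: ⌈360/140⌉ = 3 bins.
A packing using 3 bins:
  bin 1: 110 + 30 = 140
  bin 2: 40 + 40 + 40 = 120
  bin 3: 40 + 30 + 30 = 100
This matches the lower bound, so 3 is optimal.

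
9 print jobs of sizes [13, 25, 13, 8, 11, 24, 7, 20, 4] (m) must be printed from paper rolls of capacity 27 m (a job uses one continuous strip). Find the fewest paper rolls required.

Total = 25 + 24 + 20 + 13 + 13 + 11 + 8 + 7 + 4 = 125 m.
Lower bound: ⌈125/27⌉ = 5 paper rolls.
A packing using 5 paper rolls:
  roll 1: 25 = 25
  roll 2: 24 = 24
  roll 3: 20 + 7 = 27
  roll 4: 13 + 13 = 26
  roll 5: 11 + 8 + 4 = 23
This matches the lower bound, so 5 is optimal.

5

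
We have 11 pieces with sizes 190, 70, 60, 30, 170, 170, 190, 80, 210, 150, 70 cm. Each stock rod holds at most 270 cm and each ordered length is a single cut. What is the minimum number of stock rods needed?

Total = 210 + 190 + 190 + 170 + 170 + 150 + 80 + 70 + 70 + 60 + 30 = 1390 cm.
Lower bound: ⌈1390/270⌉ = 6 stock rods.
A packing using 6 stock rods:
  stock rod 1: 210 + 60 = 270
  stock rod 2: 190 + 80 = 270
  stock rod 3: 190 + 70 = 260
  stock rod 4: 170 + 70 + 30 = 270
  stock rod 5: 170 = 170
  stock rod 6: 150 = 150
This matches the lower bound, so 6 is optimal.

6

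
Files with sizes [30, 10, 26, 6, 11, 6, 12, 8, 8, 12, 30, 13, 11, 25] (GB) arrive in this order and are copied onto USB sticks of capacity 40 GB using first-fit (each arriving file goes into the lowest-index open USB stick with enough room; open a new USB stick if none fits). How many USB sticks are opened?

6

  30 → USB stick 1 (new)  [load 30/40]
  10 → USB stick 1  [load 40/40]
  26 → USB stick 2 (new)  [load 26/40]
  6 → USB stick 2  [load 32/40]
  11 → USB stick 3 (new)  [load 11/40]
  6 → USB stick 2  [load 38/40]
  12 → USB stick 3  [load 23/40]
  8 → USB stick 3  [load 31/40]
  8 → USB stick 3  [load 39/40]
  12 → USB stick 4 (new)  [load 12/40]
  30 → USB stick 5 (new)  [load 30/40]
  13 → USB stick 4  [load 25/40]
  11 → USB stick 4  [load 36/40]
  25 → USB stick 6 (new)  [load 25/40]
6 USB sticks opened.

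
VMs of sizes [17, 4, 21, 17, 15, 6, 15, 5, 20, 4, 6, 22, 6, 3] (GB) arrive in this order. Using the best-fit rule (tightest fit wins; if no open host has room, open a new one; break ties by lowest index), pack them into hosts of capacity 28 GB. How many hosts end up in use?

  17 → host 1 (new)  [load 17/28]
  4 → host 1  [load 21/28]
  21 → host 2 (new)  [load 21/28]
  17 → host 3 (new)  [load 17/28]
  15 → host 4 (new)  [load 15/28]
  6 → host 1  [load 27/28]
  15 → host 5 (new)  [load 15/28]
  5 → host 2  [load 26/28]
  20 → host 6 (new)  [load 20/28]
  4 → host 6  [load 24/28]
  6 → host 3  [load 23/28]
  22 → host 7 (new)  [load 22/28]
  6 → host 7  [load 28/28]
  3 → host 6  [load 27/28]
7 hosts opened.

7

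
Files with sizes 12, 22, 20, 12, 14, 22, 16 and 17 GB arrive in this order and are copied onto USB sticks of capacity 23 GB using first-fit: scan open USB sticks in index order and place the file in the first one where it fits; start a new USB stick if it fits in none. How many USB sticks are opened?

8

  12 → USB stick 1 (new)  [load 12/23]
  22 → USB stick 2 (new)  [load 22/23]
  20 → USB stick 3 (new)  [load 20/23]
  12 → USB stick 4 (new)  [load 12/23]
  14 → USB stick 5 (new)  [load 14/23]
  22 → USB stick 6 (new)  [load 22/23]
  16 → USB stick 7 (new)  [load 16/23]
  17 → USB stick 8 (new)  [load 17/23]
8 USB sticks opened.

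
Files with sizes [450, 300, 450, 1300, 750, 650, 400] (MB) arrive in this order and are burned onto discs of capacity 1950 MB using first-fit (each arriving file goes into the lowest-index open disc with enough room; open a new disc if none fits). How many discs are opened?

3

  450 → disc 1 (new)  [load 450/1950]
  300 → disc 1  [load 750/1950]
  450 → disc 1  [load 1200/1950]
  1300 → disc 2 (new)  [load 1300/1950]
  750 → disc 1  [load 1950/1950]
  650 → disc 2  [load 1950/1950]
  400 → disc 3 (new)  [load 400/1950]
3 discs opened.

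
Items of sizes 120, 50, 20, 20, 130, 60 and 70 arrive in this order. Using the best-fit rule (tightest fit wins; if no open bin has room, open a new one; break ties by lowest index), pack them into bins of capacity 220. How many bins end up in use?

  120 → bin 1 (new)  [load 120/220]
  50 → bin 1  [load 170/220]
  20 → bin 1  [load 190/220]
  20 → bin 1  [load 210/220]
  130 → bin 2 (new)  [load 130/220]
  60 → bin 2  [load 190/220]
  70 → bin 3 (new)  [load 70/220]
3 bins opened.

3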